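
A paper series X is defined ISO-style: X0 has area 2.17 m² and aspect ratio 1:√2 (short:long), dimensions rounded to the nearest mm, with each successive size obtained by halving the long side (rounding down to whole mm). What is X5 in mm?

Let X0's short side be w mm. w · w√2 = 2.17 m² = 2,170,000 mm², so w ≈ 1238.7 mm and w√2 ≈ 1751.8 mm → X0 = 1239 × 1752 mm.
X1: ⌊1752/2⌋ × 1239 = 876 × 1239 mm
X2: ⌊1239/2⌋ × 876 = 619 × 876 mm
X3: ⌊876/2⌋ × 619 = 438 × 619 mm
X4: ⌊619/2⌋ × 438 = 309 × 438 mm
X5: ⌊438/2⌋ × 309 = 219 × 309 mm

219 × 309 mm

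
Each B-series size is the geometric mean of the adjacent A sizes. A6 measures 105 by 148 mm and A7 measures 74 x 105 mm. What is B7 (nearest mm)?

Short side: √(105 · 74) = √7770 ≈ 88.1 → 88 mm
Long side: √(148 · 105) = √15540 ≈ 124.7 → 125 mm

88 × 125 mm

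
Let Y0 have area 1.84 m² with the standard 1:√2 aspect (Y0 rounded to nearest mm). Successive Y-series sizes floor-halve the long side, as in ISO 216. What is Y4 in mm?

Let Y0's short side be w mm. w · w√2 = 1.84 m² = 1,840,000 mm², so w ≈ 1140.6 mm and w√2 ≈ 1613.1 mm → Y0 = 1141 × 1613 mm.
Y1: ⌊1613/2⌋ × 1141 = 806 × 1141 mm
Y2: ⌊1141/2⌋ × 806 = 570 × 806 mm
Y3: ⌊806/2⌋ × 570 = 403 × 570 mm
Y4: ⌊570/2⌋ × 403 = 285 × 403 mm

285 × 403 mm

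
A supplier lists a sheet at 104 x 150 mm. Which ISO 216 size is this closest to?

Aspect ratio 150/104 ≈ 1.442 (ISO target is √2 ≈ 1.414).
In the A-series (A0 area = 1 m²): A6 = 105 × 148 mm.
Off by 3 mm total — nearest standard size.

A6 (105 × 148 mm)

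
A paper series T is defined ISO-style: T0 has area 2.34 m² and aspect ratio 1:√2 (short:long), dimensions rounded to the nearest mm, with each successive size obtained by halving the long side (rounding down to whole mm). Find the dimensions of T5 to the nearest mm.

227 × 321 mm

Let T0's short side be w mm. w · w√2 = 2.34 m² = 2,340,000 mm², so w ≈ 1286.3 mm and w√2 ≈ 1819.1 mm → T0 = 1286 × 1819 mm.
T1: ⌊1819/2⌋ × 1286 = 909 × 1286 mm
T2: ⌊1286/2⌋ × 909 = 643 × 909 mm
T3: ⌊909/2⌋ × 643 = 454 × 643 mm
T4: ⌊643/2⌋ × 454 = 321 × 454 mm
T5: ⌊454/2⌋ × 321 = 227 × 321 mm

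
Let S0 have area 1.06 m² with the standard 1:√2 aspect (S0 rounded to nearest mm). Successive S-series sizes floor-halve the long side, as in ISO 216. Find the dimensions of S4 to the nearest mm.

216 × 306 mm

Let S0's short side be w mm. w · w√2 = 1.06 m² = 1,060,000 mm², so w ≈ 865.8 mm and w√2 ≈ 1224.4 mm → S0 = 866 × 1224 mm.
S1: ⌊1224/2⌋ × 866 = 612 × 866 mm
S2: ⌊866/2⌋ × 612 = 433 × 612 mm
S3: ⌊612/2⌋ × 433 = 306 × 433 mm
S4: ⌊433/2⌋ × 306 = 216 × 306 mm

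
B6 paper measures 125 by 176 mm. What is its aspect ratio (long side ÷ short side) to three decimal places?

176 / 125 = 1.408
ISO 216 targets √2 ≈ 1.414; the -0.006 deviation is from mm rounding.

1.408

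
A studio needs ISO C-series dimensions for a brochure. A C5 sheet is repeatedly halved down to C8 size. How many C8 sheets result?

Each ISO step halves the sheet: 1 × C5 → 2 × C6 → 4 × C7 → 8 × C8
From C5 to C8 is 3 halving steps: 2^3 = 8.

8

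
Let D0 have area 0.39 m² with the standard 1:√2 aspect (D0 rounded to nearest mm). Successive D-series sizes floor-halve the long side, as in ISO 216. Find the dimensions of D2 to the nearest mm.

262 × 371 mm

Let D0's short side be w mm. w · w√2 = 0.39 m² = 390,000 mm², so w ≈ 525.1 mm and w√2 ≈ 742.7 mm → D0 = 525 × 743 mm.
D1: ⌊743/2⌋ × 525 = 371 × 525 mm
D2: ⌊525/2⌋ × 371 = 262 × 371 mm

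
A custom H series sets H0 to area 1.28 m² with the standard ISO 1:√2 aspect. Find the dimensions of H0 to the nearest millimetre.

951 × 1345 mm

Let the short side be w mm. Then w · w√2 = 1.28 m² = 1,280,000 mm².
w² = 1,280,000/√2, so w ≈ 951.4 mm; long side = w√2 ≈ 1345.4 mm.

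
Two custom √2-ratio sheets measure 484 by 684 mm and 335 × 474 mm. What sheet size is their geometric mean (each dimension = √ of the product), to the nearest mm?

Short side: √(484 · 335) = √162140 ≈ 402.7 → 403 mm
Long side: √(684 · 474) = √324216 ≈ 569.4 → 569 mm

403 × 569 mm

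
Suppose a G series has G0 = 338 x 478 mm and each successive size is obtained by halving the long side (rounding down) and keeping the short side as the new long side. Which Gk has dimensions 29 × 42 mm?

G0: 338 × 478 mm
G1: 239 × 338 mm
G2: 169 × 239 mm
G3: 119 × 169 mm
G4: 84 × 119 mm
G5: 59 × 84 mm
G6: 42 × 59 mm
G7: 29 × 42 mm
G8: 21 × 29 mm
→ matches G7.

G7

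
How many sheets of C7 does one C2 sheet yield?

C2 = 458 × 648 mm; C7 = 81 × 114 mm.
Each halving step doubles the count; 5 steps from C2 to C7.
2^5 = 32.

32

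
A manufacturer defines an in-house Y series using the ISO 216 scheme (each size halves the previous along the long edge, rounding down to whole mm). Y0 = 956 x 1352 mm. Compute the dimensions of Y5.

169 × 239 mm

Y1: ⌊1352/2⌋ × 956 = 676 × 956 mm
Y2: ⌊956/2⌋ × 676 = 478 × 676 mm
Y3: ⌊676/2⌋ × 478 = 338 × 478 mm
Y4: ⌊478/2⌋ × 338 = 239 × 338 mm
Y5: ⌊338/2⌋ × 239 = 169 × 239 mm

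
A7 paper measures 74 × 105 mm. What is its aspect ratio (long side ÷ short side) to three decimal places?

105 / 74 = 1.419
ISO 216 targets √2 ≈ 1.414; the +0.005 deviation is from mm rounding.

1.419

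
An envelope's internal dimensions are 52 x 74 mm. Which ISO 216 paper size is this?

Aspect ratio 74/52 ≈ 1.423 — close to the ISO √2 ≈ 1.414.
In the A-series (A0 area = 1 m²): A8 = 52 × 74 mm.

A8 (52 × 74 mm)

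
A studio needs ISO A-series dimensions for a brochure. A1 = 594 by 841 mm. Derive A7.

74 × 105 mm

A2: ⌊841/2⌋ × 594 = 420 × 594 mm
A3: ⌊594/2⌋ × 420 = 297 × 420 mm
A4: ⌊420/2⌋ × 297 = 210 × 297 mm
A5: ⌊297/2⌋ × 210 = 148 × 210 mm
A6: ⌊210/2⌋ × 148 = 105 × 148 mm
A7: ⌊148/2⌋ × 105 = 74 × 105 mm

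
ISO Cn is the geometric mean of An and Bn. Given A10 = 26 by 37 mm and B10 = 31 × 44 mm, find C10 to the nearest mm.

Short side: √(26 · 31) = √806 ≈ 28.4 → 28 mm
Long side: √(37 · 44) = √1628 ≈ 40.3 → 40 mm

28 × 40 mm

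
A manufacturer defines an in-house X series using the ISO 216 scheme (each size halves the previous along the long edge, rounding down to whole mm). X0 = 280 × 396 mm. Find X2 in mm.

X1: ⌊396/2⌋ × 280 = 198 × 280 mm
X2: ⌊280/2⌋ × 198 = 140 × 198 mm

140 × 198 mm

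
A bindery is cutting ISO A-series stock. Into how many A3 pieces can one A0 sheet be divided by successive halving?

A0 = 841 × 1189 mm; A3 = 297 × 420 mm.
Each halving step doubles the count; 3 steps from A0 to A3.
2^3 = 8.

8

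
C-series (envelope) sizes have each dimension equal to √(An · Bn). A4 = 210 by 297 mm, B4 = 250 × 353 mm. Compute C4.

229 × 324 mm

Short side: √(210 · 250) = √52500 ≈ 229.1 → 229 mm
Long side: √(297 · 353) = √104841 ≈ 323.8 → 324 mm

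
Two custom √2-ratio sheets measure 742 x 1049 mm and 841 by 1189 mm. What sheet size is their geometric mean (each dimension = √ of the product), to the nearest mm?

790 × 1117 mm

Short side: √(742 · 841) = √624022 ≈ 790.0 → 790 mm
Long side: √(1049 · 1189) = √1247261 ≈ 1116.8 → 1117 mm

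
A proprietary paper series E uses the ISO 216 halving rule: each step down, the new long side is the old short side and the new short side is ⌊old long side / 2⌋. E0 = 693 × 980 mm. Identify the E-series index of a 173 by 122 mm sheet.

E5

E0: 693 × 980 mm
E1: 490 × 693 mm
E2: 346 × 490 mm
E3: 245 × 346 mm
E4: 173 × 245 mm
E5: 122 × 173 mm
E6: 86 × 122 mm
→ matches E5.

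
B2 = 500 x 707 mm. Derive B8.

62 × 88 mm

B3: ⌊707/2⌋ × 500 = 353 × 500 mm
B4: ⌊500/2⌋ × 353 = 250 × 353 mm
B5: ⌊353/2⌋ × 250 = 176 × 250 mm
B6: ⌊250/2⌋ × 176 = 125 × 176 mm
B7: ⌊176/2⌋ × 125 = 88 × 125 mm
B8: ⌊125/2⌋ × 88 = 62 × 88 mm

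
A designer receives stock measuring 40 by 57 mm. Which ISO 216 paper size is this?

C9 (40 × 57 mm)

Aspect ratio 57/40 ≈ 1.425 — close to the ISO √2 ≈ 1.414.
In the C-series (envelope sizes, between A and B): C9 = 40 × 57 mm.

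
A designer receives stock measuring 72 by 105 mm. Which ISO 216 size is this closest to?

Aspect ratio 105/72 ≈ 1.458 (ISO target is √2 ≈ 1.414).
In the A-series (A0 area = 1 m²): A7 = 74 × 105 mm.
Off by 2 mm total — nearest standard size.

A7 (74 × 105 mm)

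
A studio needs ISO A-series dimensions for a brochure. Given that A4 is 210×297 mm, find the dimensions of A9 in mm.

A5: ⌊297/2⌋ × 210 = 148 × 210 mm
A6: ⌊210/2⌋ × 148 = 105 × 148 mm
A7: ⌊148/2⌋ × 105 = 74 × 105 mm
A8: ⌊105/2⌋ × 74 = 52 × 74 mm
A9: ⌊74/2⌋ × 52 = 37 × 52 mm

37 × 52 mm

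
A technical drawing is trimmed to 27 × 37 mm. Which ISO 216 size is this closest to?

A10 (26 × 37 mm)

Aspect ratio 37/27 ≈ 1.370 (ISO target is √2 ≈ 1.414).
In the A-series (A0 area = 1 m²): A10 = 26 × 37 mm.
Off by 1 mm total — nearest standard size.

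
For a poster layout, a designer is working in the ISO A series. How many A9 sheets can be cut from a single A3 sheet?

A3 = 297 × 420 mm; A9 = 37 × 52 mm.
Each halving step doubles the count; 6 steps from A3 to A9.
2^6 = 64.

64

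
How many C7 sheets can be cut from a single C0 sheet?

Each ISO step halves the sheet: 1 × C0 → 2 × C1 → 4 × C2 → 8 × C3 → …
From C0 to C7 is 7 halving steps: 2^7 = 128.

128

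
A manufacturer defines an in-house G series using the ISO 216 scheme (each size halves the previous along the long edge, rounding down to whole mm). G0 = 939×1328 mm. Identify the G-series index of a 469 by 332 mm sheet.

G3

G0: 939 × 1328 mm
G1: 664 × 939 mm
G2: 469 × 664 mm
G3: 332 × 469 mm
G4: 234 × 332 mm
→ matches G3.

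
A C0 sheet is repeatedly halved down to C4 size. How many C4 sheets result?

C0 = 917 × 1297 mm; C4 = 229 × 324 mm.
Each halving step doubles the count; 4 steps from C0 to C4.
2^4 = 16.

16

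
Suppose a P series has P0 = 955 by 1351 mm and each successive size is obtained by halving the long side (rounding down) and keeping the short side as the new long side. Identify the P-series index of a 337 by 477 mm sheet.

P3

P0: 955 × 1351 mm
P1: 675 × 955 mm
P2: 477 × 675 mm
P3: 337 × 477 mm
P4: 238 × 337 mm
→ matches P3.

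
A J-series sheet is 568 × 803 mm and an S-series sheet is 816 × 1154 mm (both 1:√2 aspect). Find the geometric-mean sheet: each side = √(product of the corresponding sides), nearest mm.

681 × 963 mm

Short side: √(568 · 816) = √463488 ≈ 680.8 → 681 mm
Long side: √(803 · 1154) = √926662 ≈ 962.6 → 963 mm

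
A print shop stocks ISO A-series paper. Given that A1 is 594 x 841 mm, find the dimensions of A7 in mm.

A2: ⌊841/2⌋ × 594 = 420 × 594 mm
A3: ⌊594/2⌋ × 420 = 297 × 420 mm
A4: ⌊420/2⌋ × 297 = 210 × 297 mm
A5: ⌊297/2⌋ × 210 = 148 × 210 mm
A6: ⌊210/2⌋ × 148 = 105 × 148 mm
A7: ⌊148/2⌋ × 105 = 74 × 105 mm

74 × 105 mm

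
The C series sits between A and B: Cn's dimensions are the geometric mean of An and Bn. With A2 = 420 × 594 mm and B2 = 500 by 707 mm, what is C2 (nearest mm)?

Short side: √(420 · 500) = √210000 ≈ 458.3 → 458 mm
Long side: √(594 · 707) = √419958 ≈ 648.0 → 648 mm

458 × 648 mm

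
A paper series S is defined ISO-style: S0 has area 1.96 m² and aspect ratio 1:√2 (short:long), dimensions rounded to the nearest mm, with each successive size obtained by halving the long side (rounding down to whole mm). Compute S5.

208 × 294 mm

Let S0's short side be w mm. w · w√2 = 1.96 m² = 1,960,000 mm², so w ≈ 1177.3 mm and w√2 ≈ 1664.9 mm → S0 = 1177 × 1665 mm.
S1: ⌊1665/2⌋ × 1177 = 832 × 1177 mm
S2: ⌊1177/2⌋ × 832 = 588 × 832 mm
S3: ⌊832/2⌋ × 588 = 416 × 588 mm
S4: ⌊588/2⌋ × 416 = 294 × 416 mm
S5: ⌊416/2⌋ × 294 = 208 × 294 mm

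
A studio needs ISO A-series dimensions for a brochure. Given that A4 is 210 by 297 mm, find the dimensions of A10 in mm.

26 × 37 mm

A5: ⌊297/2⌋ × 210 = 148 × 210 mm
A6: ⌊210/2⌋ × 148 = 105 × 148 mm
A7: ⌊148/2⌋ × 105 = 74 × 105 mm
A8: ⌊105/2⌋ × 74 = 52 × 74 mm
A9: ⌊74/2⌋ × 52 = 37 × 52 mm
A10: ⌊52/2⌋ × 37 = 26 × 37 mm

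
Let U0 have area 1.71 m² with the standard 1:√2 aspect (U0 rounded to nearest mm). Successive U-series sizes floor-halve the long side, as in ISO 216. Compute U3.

Let U0's short side be w mm. w · w√2 = 1.71 m² = 1,710,000 mm², so w ≈ 1099.6 mm and w√2 ≈ 1555.1 mm → U0 = 1100 × 1555 mm.
U1: ⌊1555/2⌋ × 1100 = 777 × 1100 mm
U2: ⌊1100/2⌋ × 777 = 550 × 777 mm
U3: ⌊777/2⌋ × 550 = 388 × 550 mm

388 × 550 mm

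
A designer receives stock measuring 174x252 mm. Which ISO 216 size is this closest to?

B5 (176 × 250 mm)

Aspect ratio 252/174 ≈ 1.448 (ISO target is √2 ≈ 1.414).
In the B-series (B0 = 1000 × 1414 mm): B5 = 176 × 250 mm.
Off by 4 mm total — nearest standard size.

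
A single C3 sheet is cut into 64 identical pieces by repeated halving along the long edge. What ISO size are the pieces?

C9

64 = 2^6, so 6 halving steps.
C3 → C4 → … → C9 after 6 steps.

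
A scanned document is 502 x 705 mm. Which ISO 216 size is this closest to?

Aspect ratio 705/502 ≈ 1.404 — close to the ISO √2 ≈ 1.414.
In the B-series (B0 = 1000 × 1414 mm): B2 = 500 × 707 mm.
Off by 4 mm total — nearest standard size.

B2 (500 × 707 mm)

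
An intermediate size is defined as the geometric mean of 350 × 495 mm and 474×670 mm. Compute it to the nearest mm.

Short side: √(350 · 474) = √165900 ≈ 407.3 → 407 mm
Long side: √(495 · 670) = √331650 ≈ 575.9 → 576 mm

407 × 576 mm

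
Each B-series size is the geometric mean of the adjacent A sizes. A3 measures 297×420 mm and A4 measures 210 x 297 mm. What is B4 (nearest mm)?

250 × 353 mm

Short side: √(297 · 210) = √62370 ≈ 249.7 → 250 mm
Long side: √(420 · 297) = √124740 ≈ 353.2 → 353 mm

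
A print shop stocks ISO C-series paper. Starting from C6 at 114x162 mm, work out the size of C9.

40 × 57 mm

C7: ⌊162/2⌋ × 114 = 81 × 114 mm
C8: ⌊114/2⌋ × 81 = 57 × 81 mm
C9: ⌊81/2⌋ × 57 = 40 × 57 mm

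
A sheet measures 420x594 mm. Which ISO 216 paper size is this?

Aspect ratio 594/420 ≈ 1.414 — close to the ISO √2 ≈ 1.414.
In the A-series (A0 area = 1 m²): A2 = 420 × 594 mm.

A2 (420 × 594 mm)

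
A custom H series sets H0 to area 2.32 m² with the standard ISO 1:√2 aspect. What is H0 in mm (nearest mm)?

Let the short side be w mm. Then w · w√2 = 2.32 m² = 2,320,000 mm².
w² = 2,320,000/√2, so w ≈ 1280.8 mm; long side = w√2 ≈ 1811.3 mm.

1281 × 1811 mm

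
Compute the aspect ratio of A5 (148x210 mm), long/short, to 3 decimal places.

1.419

210 / 148 = 1.419
ISO 216 targets √2 ≈ 1.414; the +0.005 deviation is from mm rounding.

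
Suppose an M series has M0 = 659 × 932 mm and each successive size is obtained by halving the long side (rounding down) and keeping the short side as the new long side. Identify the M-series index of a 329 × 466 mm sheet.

M0: 659 × 932 mm
M1: 466 × 659 mm
M2: 329 × 466 mm
M3: 233 × 329 mm
→ matches M2.

M2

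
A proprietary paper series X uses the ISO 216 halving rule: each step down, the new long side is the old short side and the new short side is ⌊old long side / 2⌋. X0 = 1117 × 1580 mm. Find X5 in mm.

197 × 279 mm

X1 = 790 × 1117 mm (from X0 by 1 halving).
X2: ⌊1117/2⌋ × 790 = 558 × 790 mm
X3: ⌊790/2⌋ × 558 = 395 × 558 mm
X4: ⌊558/2⌋ × 395 = 279 × 395 mm
X5: ⌊395/2⌋ × 279 = 197 × 279 mm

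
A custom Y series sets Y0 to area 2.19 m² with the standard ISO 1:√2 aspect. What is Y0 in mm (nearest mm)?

1244 × 1760 mm

Let the short side be w mm. Then w · w√2 = 2.19 m² = 2,190,000 mm².
w² = 2,190,000/√2, so w ≈ 1244.4 mm; long side = w√2 ≈ 1759.9 mm.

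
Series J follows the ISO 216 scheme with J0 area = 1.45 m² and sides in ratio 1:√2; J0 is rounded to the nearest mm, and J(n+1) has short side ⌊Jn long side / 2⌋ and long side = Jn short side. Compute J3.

Let J0's short side be w mm. w · w√2 = 1.45 m² = 1,450,000 mm², so w ≈ 1012.6 mm and w√2 ≈ 1432.0 mm → J0 = 1013 × 1432 mm.
J1: ⌊1432/2⌋ × 1013 = 716 × 1013 mm
J2: ⌊1013/2⌋ × 716 = 506 × 716 mm
J3: ⌊716/2⌋ × 506 = 358 × 506 mm

358 × 506 mm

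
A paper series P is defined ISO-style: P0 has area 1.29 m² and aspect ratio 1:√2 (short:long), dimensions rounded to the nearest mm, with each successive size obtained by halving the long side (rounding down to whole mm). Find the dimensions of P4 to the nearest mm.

238 × 337 mm

Let P0's short side be w mm. w · w√2 = 1.29 m² = 1,290,000 mm², so w ≈ 955.1 mm and w√2 ≈ 1350.7 mm → P0 = 955 × 1351 mm.
P1: ⌊1351/2⌋ × 955 = 675 × 955 mm
P2: ⌊955/2⌋ × 675 = 477 × 675 mm
P3: ⌊675/2⌋ × 477 = 337 × 477 mm
P4: ⌊477/2⌋ × 337 = 238 × 337 mm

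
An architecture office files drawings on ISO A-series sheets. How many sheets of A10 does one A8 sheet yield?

4

Each ISO step halves the sheet: 1 × A8 → 2 × A9 → 4 × A10
From A8 to A10 is 2 halving steps: 2^2 = 4.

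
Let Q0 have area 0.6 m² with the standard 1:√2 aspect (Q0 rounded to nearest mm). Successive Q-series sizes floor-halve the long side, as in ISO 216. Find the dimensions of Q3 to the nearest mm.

Let Q0's short side be w mm. w · w√2 = 0.6 m² = 600,000 mm², so w ≈ 651.4 mm and w√2 ≈ 921.2 mm → Q0 = 651 × 921 mm.
Q1: ⌊921/2⌋ × 651 = 460 × 651 mm
Q2: ⌊651/2⌋ × 460 = 325 × 460 mm
Q3: ⌊460/2⌋ × 325 = 230 × 325 mm

230 × 325 mm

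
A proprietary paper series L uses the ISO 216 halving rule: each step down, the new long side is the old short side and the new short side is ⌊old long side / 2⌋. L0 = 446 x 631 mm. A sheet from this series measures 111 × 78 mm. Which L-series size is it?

L0: 446 × 631 mm
L1: 315 × 446 mm
L2: 223 × 315 mm
L3: 157 × 223 mm
L4: 111 × 157 mm
L5: 78 × 111 mm
L6: 55 × 78 mm
→ matches L5.

L5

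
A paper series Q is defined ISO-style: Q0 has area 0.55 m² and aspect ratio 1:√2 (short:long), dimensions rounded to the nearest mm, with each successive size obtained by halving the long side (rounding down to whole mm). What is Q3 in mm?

220 × 312 mm

Let Q0's short side be w mm. w · w√2 = 0.55 m² = 550,000 mm², so w ≈ 623.6 mm and w√2 ≈ 881.9 mm → Q0 = 624 × 882 mm.
Q1: ⌊882/2⌋ × 624 = 441 × 624 mm
Q2: ⌊624/2⌋ × 441 = 312 × 441 mm
Q3: ⌊441/2⌋ × 312 = 220 × 312 mm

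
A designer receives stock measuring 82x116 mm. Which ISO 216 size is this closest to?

C7 (81 × 114 mm)

Aspect ratio 116/82 ≈ 1.415 — close to the ISO √2 ≈ 1.414.
In the C-series (envelope sizes, between A and B): C7 = 81 × 114 mm.
Off by 3 mm total — nearest standard size.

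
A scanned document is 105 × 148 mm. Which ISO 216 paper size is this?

A6 (105 × 148 mm)

Aspect ratio 148/105 ≈ 1.410 — close to the ISO √2 ≈ 1.414.
In the A-series (A0 area = 1 m²): A6 = 105 × 148 mm.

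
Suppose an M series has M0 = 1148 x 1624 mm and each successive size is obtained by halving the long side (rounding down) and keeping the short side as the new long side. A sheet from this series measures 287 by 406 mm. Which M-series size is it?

M4

M0: 1148 × 1624 mm
M1: 812 × 1148 mm
M2: 574 × 812 mm
M3: 406 × 574 mm
M4: 287 × 406 mm
M5: 203 × 287 mm
→ matches M4.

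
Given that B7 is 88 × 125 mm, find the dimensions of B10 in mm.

31 × 44 mm

B8: ⌊125/2⌋ × 88 = 62 × 88 mm
B9: ⌊88/2⌋ × 62 = 44 × 62 mm
B10: ⌊62/2⌋ × 44 = 31 × 44 mm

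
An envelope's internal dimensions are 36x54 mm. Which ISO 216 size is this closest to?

A9 (37 × 52 mm)

Aspect ratio 54/36 ≈ 1.500 (ISO target is √2 ≈ 1.414).
In the A-series (A0 area = 1 m²): A9 = 37 × 52 mm.
Off by 3 mm total — nearest standard size.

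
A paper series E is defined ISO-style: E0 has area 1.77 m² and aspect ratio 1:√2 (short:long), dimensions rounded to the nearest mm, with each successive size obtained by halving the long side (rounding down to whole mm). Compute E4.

Let E0's short side be w mm. w · w√2 = 1.77 m² = 1,770,000 mm², so w ≈ 1118.7 mm and w√2 ≈ 1582.1 mm → E0 = 1119 × 1582 mm.
E1: ⌊1582/2⌋ × 1119 = 791 × 1119 mm
E2: ⌊1119/2⌋ × 791 = 559 × 791 mm
E3: ⌊791/2⌋ × 559 = 395 × 559 mm
E4: ⌊559/2⌋ × 395 = 279 × 395 mm

279 × 395 mm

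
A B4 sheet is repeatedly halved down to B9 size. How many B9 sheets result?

32

Each ISO step halves the sheet: 1 × B4 → 2 × B5 → 4 × B6 → 8 × B7 → …
From B4 to B9 is 5 halving steps: 2^5 = 32.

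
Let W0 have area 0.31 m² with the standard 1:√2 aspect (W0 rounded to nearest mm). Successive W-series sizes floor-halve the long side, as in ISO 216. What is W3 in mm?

Let W0's short side be w mm. w · w√2 = 0.31 m² = 310,000 mm², so w ≈ 468.2 mm and w√2 ≈ 662.1 mm → W0 = 468 × 662 mm.
W1: ⌊662/2⌋ × 468 = 331 × 468 mm
W2: ⌊468/2⌋ × 331 = 234 × 331 mm
W3: ⌊331/2⌋ × 234 = 165 × 234 mm

165 × 234 mm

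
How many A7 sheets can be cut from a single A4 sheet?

Each ISO step halves the sheet: 1 × A4 → 2 × A5 → 4 × A6 → 8 × A7
From A4 to A7 is 3 halving steps: 2^3 = 8.

8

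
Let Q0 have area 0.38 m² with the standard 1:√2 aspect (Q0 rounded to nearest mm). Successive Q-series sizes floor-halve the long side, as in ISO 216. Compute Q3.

Let Q0's short side be w mm. w · w√2 = 0.38 m² = 380,000 mm², so w ≈ 518.4 mm and w√2 ≈ 733.1 mm → Q0 = 518 × 733 mm.
Q1: ⌊733/2⌋ × 518 = 366 × 518 mm
Q2: ⌊518/2⌋ × 366 = 259 × 366 mm
Q3: ⌊366/2⌋ × 259 = 183 × 259 mm

183 × 259 mm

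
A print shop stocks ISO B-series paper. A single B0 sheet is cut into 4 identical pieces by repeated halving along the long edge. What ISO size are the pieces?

B2

4 = 2^2, so 2 halving steps.
B0 → B1 → … → B2 after 2 steps.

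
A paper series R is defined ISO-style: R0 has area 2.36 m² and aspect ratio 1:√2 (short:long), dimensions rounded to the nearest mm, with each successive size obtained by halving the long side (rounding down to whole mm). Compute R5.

228 × 323 mm

Let R0's short side be w mm. w · w√2 = 2.36 m² = 2,360,000 mm², so w ≈ 1291.8 mm and w√2 ≈ 1826.9 mm → R0 = 1292 × 1827 mm.
R1: ⌊1827/2⌋ × 1292 = 913 × 1292 mm
R2: ⌊1292/2⌋ × 913 = 646 × 913 mm
R3: ⌊913/2⌋ × 646 = 456 × 646 mm
R4: ⌊646/2⌋ × 456 = 323 × 456 mm
R5: ⌊456/2⌋ × 323 = 228 × 323 mm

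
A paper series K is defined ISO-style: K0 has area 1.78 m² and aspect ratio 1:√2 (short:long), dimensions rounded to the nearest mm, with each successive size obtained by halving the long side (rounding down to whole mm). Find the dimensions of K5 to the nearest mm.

Let K0's short side be w mm. w · w√2 = 1.78 m² = 1,780,000 mm², so w ≈ 1121.9 mm and w√2 ≈ 1586.6 mm → K0 = 1122 × 1587 mm.
K1: ⌊1587/2⌋ × 1122 = 793 × 1122 mm
K2: ⌊1122/2⌋ × 793 = 561 × 793 mm
K3: ⌊793/2⌋ × 561 = 396 × 561 mm
K4: ⌊561/2⌋ × 396 = 280 × 396 mm
K5: ⌊396/2⌋ × 280 = 198 × 280 mm

198 × 280 mm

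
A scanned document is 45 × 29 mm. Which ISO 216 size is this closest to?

Aspect ratio 45/29 ≈ 1.552 (ISO target is √2 ≈ 1.414).
In the B-series (B0 = 1000 × 1414 mm): B10 = 31 × 44 mm.
Off by 3 mm total — nearest standard size.

B10 (31 × 44 mm)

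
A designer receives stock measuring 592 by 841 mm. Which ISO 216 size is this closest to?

A1 (594 × 841 mm)

Aspect ratio 841/592 ≈ 1.421 — close to the ISO √2 ≈ 1.414.
In the A-series (A0 area = 1 m²): A1 = 594 × 841 mm.
Off by 2 mm total — nearest standard size.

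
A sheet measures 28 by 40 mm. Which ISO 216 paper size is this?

Aspect ratio 40/28 ≈ 1.429 — close to the ISO √2 ≈ 1.414.
In the C-series (envelope sizes, between A and B): C10 = 28 × 40 mm.

C10 (28 × 40 mm)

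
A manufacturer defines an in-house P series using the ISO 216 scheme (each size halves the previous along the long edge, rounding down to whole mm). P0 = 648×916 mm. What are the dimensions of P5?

114 × 162 mm

P1: ⌊916/2⌋ × 648 = 458 × 648 mm
P2: ⌊648/2⌋ × 458 = 324 × 458 mm
P3: ⌊458/2⌋ × 324 = 229 × 324 mm
P4: ⌊324/2⌋ × 229 = 162 × 229 mm
P5: ⌊229/2⌋ × 162 = 114 × 162 mm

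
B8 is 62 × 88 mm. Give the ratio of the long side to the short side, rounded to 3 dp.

88 / 62 = 1.419
ISO 216 targets √2 ≈ 1.414; the +0.005 deviation is from mm rounding.

1.419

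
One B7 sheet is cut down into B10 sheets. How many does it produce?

8

B7 = 88 × 125 mm; B10 = 31 × 44 mm.
Each halving step doubles the count; 3 steps from B7 to B10.
2^3 = 8.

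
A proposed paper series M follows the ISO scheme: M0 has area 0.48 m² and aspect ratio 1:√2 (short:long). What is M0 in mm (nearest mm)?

583 × 824 mm

Let the short side be w mm. Then w · w√2 = 0.48 m² = 480,000 mm².
w² = 480,000/√2, so w ≈ 582.6 mm; long side = w√2 ≈ 823.9 mm.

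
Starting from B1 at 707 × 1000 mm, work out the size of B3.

B2: ⌊1000/2⌋ × 707 = 500 × 707 mm
B3: ⌊707/2⌋ × 500 = 353 × 500 mm

353 × 500 mm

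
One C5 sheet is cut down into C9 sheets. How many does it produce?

16

Each ISO step halves the sheet: 1 × C5 → 2 × C6 → 4 × C7 → 8 × C8 → …
From C5 to C9 is 4 halving steps: 2^4 = 16.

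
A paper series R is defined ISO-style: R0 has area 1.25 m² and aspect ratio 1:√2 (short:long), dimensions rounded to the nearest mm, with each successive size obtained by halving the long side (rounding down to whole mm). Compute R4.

Let R0's short side be w mm. w · w√2 = 1.25 m² = 1,250,000 mm², so w ≈ 940.2 mm and w√2 ≈ 1329.6 mm → R0 = 940 × 1330 mm.
R1: ⌊1330/2⌋ × 940 = 665 × 940 mm
R2: ⌊940/2⌋ × 665 = 470 × 665 mm
R3: ⌊665/2⌋ × 470 = 332 × 470 mm
R4: ⌊470/2⌋ × 332 = 235 × 332 mm

235 × 332 mm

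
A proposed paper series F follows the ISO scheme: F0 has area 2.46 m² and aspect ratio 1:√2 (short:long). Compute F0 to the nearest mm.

Let the short side be w mm. Then w · w√2 = 2.46 m² = 2,460,000 mm².
w² = 2,460,000/√2, so w ≈ 1318.9 mm; long side = w√2 ≈ 1865.2 mm.

1319 × 1865 mm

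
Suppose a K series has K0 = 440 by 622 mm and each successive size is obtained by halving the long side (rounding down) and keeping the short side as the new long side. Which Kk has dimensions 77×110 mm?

K5

K0: 440 × 622 mm
K1: 311 × 440 mm
K2: 220 × 311 mm
K3: 155 × 220 mm
K4: 110 × 155 mm
K5: 77 × 110 mm
K6: 55 × 77 mm
→ matches K5.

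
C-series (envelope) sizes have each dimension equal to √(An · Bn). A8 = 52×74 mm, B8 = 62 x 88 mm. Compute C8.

Short side: √(52 · 62) = √3224 ≈ 56.8 → 57 mm
Long side: √(74 · 88) = √6512 ≈ 80.7 → 81 mm

57 × 81 mm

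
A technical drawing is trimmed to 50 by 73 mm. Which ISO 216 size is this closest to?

A8 (52 × 74 mm)

Aspect ratio 73/50 ≈ 1.460 (ISO target is √2 ≈ 1.414).
In the A-series (A0 area = 1 m²): A8 = 52 × 74 mm.
Off by 3 mm total — nearest standard size.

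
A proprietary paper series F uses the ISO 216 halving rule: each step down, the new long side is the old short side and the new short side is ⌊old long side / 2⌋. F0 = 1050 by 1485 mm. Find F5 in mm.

F1: ⌊1485/2⌋ × 1050 = 742 × 1050 mm
F2: ⌊1050/2⌋ × 742 = 525 × 742 mm
F3: ⌊742/2⌋ × 525 = 371 × 525 mm
F4: ⌊525/2⌋ × 371 = 262 × 371 mm
F5: ⌊371/2⌋ × 262 = 185 × 262 mm

185 × 262 mm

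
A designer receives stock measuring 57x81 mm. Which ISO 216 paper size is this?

Aspect ratio 81/57 ≈ 1.421 — close to the ISO √2 ≈ 1.414.
In the C-series (envelope sizes, between A and B): C8 = 57 × 81 mm.

C8 (57 × 81 mm)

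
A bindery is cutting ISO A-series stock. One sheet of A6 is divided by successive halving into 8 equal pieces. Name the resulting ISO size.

A9

8 = 2^3, so 3 halving steps.
A6 → A7 → … → A9 after 3 steps.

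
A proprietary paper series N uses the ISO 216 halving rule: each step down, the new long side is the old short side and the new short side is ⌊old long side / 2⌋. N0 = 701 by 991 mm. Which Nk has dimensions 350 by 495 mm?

N2

N0: 701 × 991 mm
N1: 495 × 701 mm
N2: 350 × 495 mm
N3: 247 × 350 mm
→ matches N2.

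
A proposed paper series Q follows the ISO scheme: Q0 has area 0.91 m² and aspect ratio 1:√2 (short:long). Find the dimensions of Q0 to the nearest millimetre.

Let the short side be w mm. Then w · w√2 = 0.91 m² = 910,000 mm².
w² = 910,000/√2, so w ≈ 802.2 mm; long side = w√2 ≈ 1134.4 mm.

802 × 1134 mm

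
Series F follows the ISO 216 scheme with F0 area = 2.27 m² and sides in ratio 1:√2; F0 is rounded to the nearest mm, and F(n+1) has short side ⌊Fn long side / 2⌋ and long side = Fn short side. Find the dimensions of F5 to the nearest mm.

224 × 316 mm

Let F0's short side be w mm. w · w√2 = 2.27 m² = 2,270,000 mm², so w ≈ 1266.9 mm and w√2 ≈ 1791.7 mm → F0 = 1267 × 1792 mm.
F1: ⌊1792/2⌋ × 1267 = 896 × 1267 mm
F2: ⌊1267/2⌋ × 896 = 633 × 896 mm
F3: ⌊896/2⌋ × 633 = 448 × 633 mm
F4: ⌊633/2⌋ × 448 = 316 × 448 mm
F5: ⌊448/2⌋ × 316 = 224 × 316 mm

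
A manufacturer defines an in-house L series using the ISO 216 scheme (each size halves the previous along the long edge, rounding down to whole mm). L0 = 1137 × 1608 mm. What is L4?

284 × 402 mm

L1: ⌊1608/2⌋ × 1137 = 804 × 1137 mm
L2: ⌊1137/2⌋ × 804 = 568 × 804 mm
L3: ⌊804/2⌋ × 568 = 402 × 568 mm
L4: ⌊568/2⌋ × 402 = 284 × 402 mm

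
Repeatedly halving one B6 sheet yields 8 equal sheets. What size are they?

8 = 2^3, so 3 halving steps.
B6 → B7 → … → B9 after 3 steps.

B9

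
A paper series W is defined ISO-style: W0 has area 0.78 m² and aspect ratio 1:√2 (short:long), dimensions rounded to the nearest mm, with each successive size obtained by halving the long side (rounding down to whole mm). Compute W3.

Let W0's short side be w mm. w · w√2 = 0.78 m² = 780,000 mm², so w ≈ 742.7 mm and w√2 ≈ 1050.3 mm → W0 = 743 × 1050 mm.
W1: ⌊1050/2⌋ × 743 = 525 × 743 mm
W2: ⌊743/2⌋ × 525 = 371 × 525 mm
W3: ⌊525/2⌋ × 371 = 262 × 371 mm

262 × 371 mm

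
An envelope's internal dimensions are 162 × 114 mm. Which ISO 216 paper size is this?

C6 (114 × 162 mm)

Aspect ratio 162/114 ≈ 1.421 — close to the ISO √2 ≈ 1.414.
In the C-series (envelope sizes, between A and B): C6 = 114 × 162 mm.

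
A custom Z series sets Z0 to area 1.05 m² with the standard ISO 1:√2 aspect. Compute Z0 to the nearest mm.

862 × 1219 mm

Let the short side be w mm. Then w · w√2 = 1.05 m² = 1,050,000 mm².
w² = 1,050,000/√2, so w ≈ 861.7 mm; long side = w√2 ≈ 1218.6 mm.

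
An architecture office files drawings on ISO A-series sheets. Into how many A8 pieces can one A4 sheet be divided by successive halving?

Each ISO step halves the sheet: 1 × A4 → 2 × A5 → 4 × A6 → 8 × A7 → …
From A4 to A8 is 4 halving steps: 2^4 = 16.

16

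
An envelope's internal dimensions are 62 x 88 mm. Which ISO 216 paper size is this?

Aspect ratio 88/62 ≈ 1.419 — close to the ISO √2 ≈ 1.414.
In the B-series (B0 = 1000 × 1414 mm): B8 = 62 × 88 mm.

B8 (62 × 88 mm)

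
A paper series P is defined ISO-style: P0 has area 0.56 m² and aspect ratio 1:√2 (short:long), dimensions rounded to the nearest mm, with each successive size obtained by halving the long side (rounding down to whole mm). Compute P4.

157 × 222 mm

Let P0's short side be w mm. w · w√2 = 0.56 m² = 560,000 mm², so w ≈ 629.3 mm and w√2 ≈ 889.9 mm → P0 = 629 × 890 mm.
P1: ⌊890/2⌋ × 629 = 445 × 629 mm
P2: ⌊629/2⌋ × 445 = 314 × 445 mm
P3: ⌊445/2⌋ × 314 = 222 × 314 mm
P4: ⌊314/2⌋ × 222 = 157 × 222 mm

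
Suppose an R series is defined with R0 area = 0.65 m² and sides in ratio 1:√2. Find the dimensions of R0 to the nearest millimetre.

678 × 959 mm

Let the short side be w mm. Then w · w√2 = 0.65 m² = 650,000 mm².
w² = 650,000/√2, so w ≈ 678.0 mm; long side = w√2 ≈ 958.8 mm.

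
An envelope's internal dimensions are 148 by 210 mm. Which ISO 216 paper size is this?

A5 (148 × 210 mm)

Aspect ratio 210/148 ≈ 1.419 — close to the ISO √2 ≈ 1.414.
In the A-series (A0 area = 1 m²): A5 = 148 × 210 mm.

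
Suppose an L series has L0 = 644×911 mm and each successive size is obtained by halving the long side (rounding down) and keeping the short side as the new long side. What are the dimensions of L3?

L1: ⌊911/2⌋ × 644 = 455 × 644 mm
L2: ⌊644/2⌋ × 455 = 322 × 455 mm
L3: ⌊455/2⌋ × 322 = 227 × 322 mm

227 × 322 mm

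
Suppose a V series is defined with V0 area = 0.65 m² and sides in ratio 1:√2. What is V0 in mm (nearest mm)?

678 × 959 mm

Let the short side be w mm. Then w · w√2 = 0.65 m² = 650,000 mm².
w² = 650,000/√2, so w ≈ 678.0 mm; long side = w√2 ≈ 958.8 mm.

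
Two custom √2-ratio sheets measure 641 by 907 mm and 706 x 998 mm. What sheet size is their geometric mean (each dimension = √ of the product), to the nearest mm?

Short side: √(641 · 706) = √452546 ≈ 672.7 → 673 mm
Long side: √(907 · 998) = √905186 ≈ 951.4 → 951 mm

673 × 951 mm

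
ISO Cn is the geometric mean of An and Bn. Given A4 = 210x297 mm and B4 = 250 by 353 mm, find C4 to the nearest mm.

Short side: √(210 · 250) = √52500 ≈ 229.1 → 229 mm
Long side: √(297 · 353) = √104841 ≈ 323.8 → 324 mm

229 × 324 mm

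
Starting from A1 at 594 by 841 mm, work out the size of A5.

A2: ⌊841/2⌋ × 594 = 420 × 594 mm
A3: ⌊594/2⌋ × 420 = 297 × 420 mm
A4: ⌊420/2⌋ × 297 = 210 × 297 mm
A5: ⌊297/2⌋ × 210 = 148 × 210 mm

148 × 210 mm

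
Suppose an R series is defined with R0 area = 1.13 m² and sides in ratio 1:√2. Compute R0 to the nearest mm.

894 × 1264 mm

Let the short side be w mm. Then w · w√2 = 1.13 m² = 1,130,000 mm².
w² = 1,130,000/√2, so w ≈ 893.9 mm; long side = w√2 ≈ 1264.1 mm.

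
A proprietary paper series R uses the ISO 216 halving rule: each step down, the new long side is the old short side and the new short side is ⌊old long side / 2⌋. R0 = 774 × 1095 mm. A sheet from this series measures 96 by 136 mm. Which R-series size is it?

R0: 774 × 1095 mm
R1: 547 × 774 mm
R2: 387 × 547 mm
R3: 273 × 387 mm
R4: 193 × 273 mm
R5: 136 × 193 mm
R6: 96 × 136 mm
R7: 68 × 96 mm
→ matches R6.

R6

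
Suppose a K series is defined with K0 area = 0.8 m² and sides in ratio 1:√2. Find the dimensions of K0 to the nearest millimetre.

752 × 1064 mm

Let the short side be w mm. Then w · w√2 = 0.8 m² = 800,000 mm².
w² = 800,000/√2, so w ≈ 752.1 mm; long side = w√2 ≈ 1063.7 mm.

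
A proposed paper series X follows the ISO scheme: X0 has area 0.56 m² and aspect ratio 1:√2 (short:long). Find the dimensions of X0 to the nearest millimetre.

Let the short side be w mm. Then w · w√2 = 0.56 m² = 560,000 mm².
w² = 560,000/√2, so w ≈ 629.3 mm; long side = w√2 ≈ 889.9 mm.

629 × 890 mm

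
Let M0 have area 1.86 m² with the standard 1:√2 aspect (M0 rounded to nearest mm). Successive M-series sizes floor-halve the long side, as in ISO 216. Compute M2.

Let M0's short side be w mm. w · w√2 = 1.86 m² = 1,860,000 mm², so w ≈ 1146.8 mm and w√2 ≈ 1621.9 mm → M0 = 1147 × 1622 mm.
M1: ⌊1622/2⌋ × 1147 = 811 × 1147 mm
M2: ⌊1147/2⌋ × 811 = 573 × 811 mm

573 × 811 mm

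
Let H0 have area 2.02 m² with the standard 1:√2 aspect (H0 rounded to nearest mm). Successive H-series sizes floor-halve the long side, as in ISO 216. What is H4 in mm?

Let H0's short side be w mm. w · w√2 = 2.02 m² = 2,020,000 mm², so w ≈ 1195.1 mm and w√2 ≈ 1690.2 mm → H0 = 1195 × 1690 mm.
H1: ⌊1690/2⌋ × 1195 = 845 × 1195 mm
H2: ⌊1195/2⌋ × 845 = 597 × 845 mm
H3: ⌊845/2⌋ × 597 = 422 × 597 mm
H4: ⌊597/2⌋ × 422 = 298 × 422 mm

298 × 422 mm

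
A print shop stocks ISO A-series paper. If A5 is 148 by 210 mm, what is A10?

26 × 37 mm

A6: ⌊210/2⌋ × 148 = 105 × 148 mm
A7: ⌊148/2⌋ × 105 = 74 × 105 mm
A8: ⌊105/2⌋ × 74 = 52 × 74 mm
A9: ⌊74/2⌋ × 52 = 37 × 52 mm
A10: ⌊52/2⌋ × 37 = 26 × 37 mm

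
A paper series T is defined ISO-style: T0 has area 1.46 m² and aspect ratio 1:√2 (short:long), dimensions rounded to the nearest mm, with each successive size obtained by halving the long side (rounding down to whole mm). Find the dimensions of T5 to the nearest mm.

179 × 254 mm

Let T0's short side be w mm. w · w√2 = 1.46 m² = 1,460,000 mm², so w ≈ 1016.1 mm and w√2 ≈ 1436.9 mm → T0 = 1016 × 1437 mm.
T1: ⌊1437/2⌋ × 1016 = 718 × 1016 mm
T2: ⌊1016/2⌋ × 718 = 508 × 718 mm
T3: ⌊718/2⌋ × 508 = 359 × 508 mm
T4: ⌊508/2⌋ × 359 = 254 × 359 mm
T5: ⌊359/2⌋ × 254 = 179 × 254 mm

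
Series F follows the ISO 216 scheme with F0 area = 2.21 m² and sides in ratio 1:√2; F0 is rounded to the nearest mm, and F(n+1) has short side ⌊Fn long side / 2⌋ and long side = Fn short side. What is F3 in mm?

442 × 625 mm

Let F0's short side be w mm. w · w√2 = 2.21 m² = 2,210,000 mm², so w ≈ 1250.1 mm and w√2 ≈ 1767.9 mm → F0 = 1250 × 1768 mm.
F1: ⌊1768/2⌋ × 1250 = 884 × 1250 mm
F2: ⌊1250/2⌋ × 884 = 625 × 884 mm
F3: ⌊884/2⌋ × 625 = 442 × 625 mm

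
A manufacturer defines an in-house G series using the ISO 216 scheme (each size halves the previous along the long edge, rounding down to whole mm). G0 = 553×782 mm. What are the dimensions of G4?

138 × 195 mm

G1: ⌊782/2⌋ × 553 = 391 × 553 mm
G2: ⌊553/2⌋ × 391 = 276 × 391 mm
G3: ⌊391/2⌋ × 276 = 195 × 276 mm
G4: ⌊276/2⌋ × 195 = 138 × 195 mm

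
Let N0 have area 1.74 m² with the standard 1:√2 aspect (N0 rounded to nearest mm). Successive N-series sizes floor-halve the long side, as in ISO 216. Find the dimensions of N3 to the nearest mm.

Let N0's short side be w mm. w · w√2 = 1.74 m² = 1,740,000 mm², so w ≈ 1109.2 mm and w√2 ≈ 1568.7 mm → N0 = 1109 × 1569 mm.
N1: ⌊1569/2⌋ × 1109 = 784 × 1109 mm
N2: ⌊1109/2⌋ × 784 = 554 × 784 mm
N3: ⌊784/2⌋ × 554 = 392 × 554 mm

392 × 554 mm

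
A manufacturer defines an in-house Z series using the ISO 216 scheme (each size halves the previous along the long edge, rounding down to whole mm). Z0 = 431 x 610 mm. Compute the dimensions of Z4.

Z1: ⌊610/2⌋ × 431 = 305 × 431 mm
Z2: ⌊431/2⌋ × 305 = 215 × 305 mm
Z3: ⌊305/2⌋ × 215 = 152 × 215 mm
Z4: ⌊215/2⌋ × 152 = 107 × 152 mm

107 × 152 mm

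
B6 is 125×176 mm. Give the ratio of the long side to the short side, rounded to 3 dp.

176 / 125 = 1.408
ISO 216 targets √2 ≈ 1.414; the -0.006 deviation is from mm rounding.

1.408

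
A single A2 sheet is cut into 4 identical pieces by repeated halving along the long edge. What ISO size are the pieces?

4 = 2^2, so 2 halving steps.
A2 → A3 → … → A4 after 2 steps.

A4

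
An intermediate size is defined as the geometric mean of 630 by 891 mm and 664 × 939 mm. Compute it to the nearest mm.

Short side: √(630 · 664) = √418320 ≈ 646.8 → 647 mm
Long side: √(891 · 939) = √836649 ≈ 914.7 → 915 mm

647 × 915 mm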